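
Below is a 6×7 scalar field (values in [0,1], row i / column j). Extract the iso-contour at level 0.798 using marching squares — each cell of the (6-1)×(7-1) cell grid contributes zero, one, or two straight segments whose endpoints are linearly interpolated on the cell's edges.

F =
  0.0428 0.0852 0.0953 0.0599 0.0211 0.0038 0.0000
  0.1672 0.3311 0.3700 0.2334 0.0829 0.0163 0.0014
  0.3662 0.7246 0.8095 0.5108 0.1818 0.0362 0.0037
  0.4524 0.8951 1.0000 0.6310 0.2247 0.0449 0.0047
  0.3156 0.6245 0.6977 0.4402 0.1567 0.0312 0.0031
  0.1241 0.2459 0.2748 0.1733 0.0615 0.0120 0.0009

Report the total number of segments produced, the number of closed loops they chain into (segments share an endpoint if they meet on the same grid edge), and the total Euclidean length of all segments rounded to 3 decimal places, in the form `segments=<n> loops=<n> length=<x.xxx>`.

cell (1,1): code 0100 → (1.974,2.000)–(2.000,1.865)
cell (1,2): code 1000 → (2.000,2.039)–(1.974,2.000)
cell (2,0): code 0100 → (2.430,1.000)–(3.000,0.781)
cell (2,1): code 1110 → (2.000,1.865)–(2.430,1.000)
cell (2,2): code 1001 → (3.000,2.547)–(2.000,2.039)
cell (3,0): code 0010 → (3.000,0.781)–(3.359,1.000)
cell (3,1): code 0011 → (3.359,1.000)–(3.668,2.000)
cell (3,2): code 0001 → (3.668,2.000)–(3.000,2.547)
total: 8 segments, chained into 1 closed loop(s), length Σ = 5.213779

segments=8 loops=1 length=5.214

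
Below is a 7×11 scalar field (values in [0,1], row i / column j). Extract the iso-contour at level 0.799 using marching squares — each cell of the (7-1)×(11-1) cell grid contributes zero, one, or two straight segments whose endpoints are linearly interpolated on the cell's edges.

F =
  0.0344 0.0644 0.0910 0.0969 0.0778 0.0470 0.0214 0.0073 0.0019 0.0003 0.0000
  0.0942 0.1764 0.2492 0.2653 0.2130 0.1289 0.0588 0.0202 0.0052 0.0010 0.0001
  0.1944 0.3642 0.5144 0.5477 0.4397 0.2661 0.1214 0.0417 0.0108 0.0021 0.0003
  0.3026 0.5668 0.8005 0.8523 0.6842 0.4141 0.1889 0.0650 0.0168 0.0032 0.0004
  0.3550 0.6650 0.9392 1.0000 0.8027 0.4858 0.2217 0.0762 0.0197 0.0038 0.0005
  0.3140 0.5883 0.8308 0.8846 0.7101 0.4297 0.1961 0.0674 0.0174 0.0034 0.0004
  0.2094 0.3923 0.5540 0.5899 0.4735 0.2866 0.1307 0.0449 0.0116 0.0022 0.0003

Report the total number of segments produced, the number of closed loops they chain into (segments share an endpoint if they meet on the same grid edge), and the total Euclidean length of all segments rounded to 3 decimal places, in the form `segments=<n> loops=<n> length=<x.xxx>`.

segments=12 loops=1 length=7.682

cell (2,1): code 0100 → (2.995,2.000)–(3.000,1.994)
cell (2,2): code 1100 → (2.825,3.000)–(2.995,2.000)
cell (2,3): code 1000 → (3.000,3.317)–(2.825,3.000)
cell (3,1): code 0110 → (3.000,1.994)–(4.000,1.489)
cell (3,3): code 1101 → (3.969,4.000)–(3.000,3.317)
cell (3,4): code 1000 → (4.000,4.012)–(3.969,4.000)
cell (4,1): code 0110 → (4.000,1.489)–(5.000,1.869)
cell (4,3): code 1011 → (5.000,3.491)–(4.040,4.000)
cell (4,4): code 0001 → (4.040,4.000)–(4.000,4.012)
cell (5,1): code 0010 → (5.000,1.869)–(5.115,2.000)
cell (5,2): code 0011 → (5.115,2.000)–(5.290,3.000)
cell (5,3): code 0001 → (5.290,3.000)–(5.000,3.491)
total: 12 segments, chained into 1 closed loop(s), length Σ = 7.681626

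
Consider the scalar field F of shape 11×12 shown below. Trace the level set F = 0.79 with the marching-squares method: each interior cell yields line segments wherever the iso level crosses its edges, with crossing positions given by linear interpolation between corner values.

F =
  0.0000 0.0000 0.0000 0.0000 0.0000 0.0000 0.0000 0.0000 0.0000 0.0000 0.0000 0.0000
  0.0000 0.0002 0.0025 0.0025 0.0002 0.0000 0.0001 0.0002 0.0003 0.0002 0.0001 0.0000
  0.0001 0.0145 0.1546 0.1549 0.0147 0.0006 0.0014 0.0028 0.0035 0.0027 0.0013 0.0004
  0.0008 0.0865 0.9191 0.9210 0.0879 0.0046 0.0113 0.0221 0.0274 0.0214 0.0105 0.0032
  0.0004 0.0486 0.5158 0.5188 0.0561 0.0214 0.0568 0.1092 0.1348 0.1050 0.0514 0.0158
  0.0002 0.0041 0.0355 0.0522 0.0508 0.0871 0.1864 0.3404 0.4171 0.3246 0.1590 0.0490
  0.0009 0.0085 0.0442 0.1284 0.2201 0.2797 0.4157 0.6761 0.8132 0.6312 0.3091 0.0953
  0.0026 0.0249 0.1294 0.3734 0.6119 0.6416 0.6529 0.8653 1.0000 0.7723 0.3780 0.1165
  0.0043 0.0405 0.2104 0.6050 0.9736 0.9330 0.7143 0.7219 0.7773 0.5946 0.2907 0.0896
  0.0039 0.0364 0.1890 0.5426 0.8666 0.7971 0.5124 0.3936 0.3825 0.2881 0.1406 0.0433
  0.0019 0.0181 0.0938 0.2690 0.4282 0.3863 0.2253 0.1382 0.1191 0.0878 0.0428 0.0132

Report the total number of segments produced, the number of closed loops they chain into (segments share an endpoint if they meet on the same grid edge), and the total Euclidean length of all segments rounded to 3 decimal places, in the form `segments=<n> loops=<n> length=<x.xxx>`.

segments=22 loops=3 length=15.452

cell (2,1): code 0100 → (2.831,2.000)–(3.000,1.845)
cell (2,2): code 1100 → (2.829,3.000)–(2.831,2.000)
cell (2,3): code 1000 → (3.000,3.157)–(2.829,3.000)
cell (3,1): code 0010 → (3.000,1.845)–(3.320,2.000)
cell (3,2): code 0011 → (3.320,2.000)–(3.326,3.000)
cell (3,3): code 0001 → (3.326,3.000)–(3.000,3.157)
cell (5,7): code 0100 → (5.941,8.000)–(6.000,7.831)
cell (5,8): code 1000 → (6.000,8.127)–(5.941,8.000)
cell (6,6): code 0100 → (6.602,7.000)–(7.000,6.645)
cell (6,7): code 1110 → (6.000,7.831)–(6.602,7.000)
cell (6,8): code 1001 → (7.000,8.922)–(6.000,8.127)
cell (7,3): code 0100 → (7.492,4.000)–(8.000,3.502)
cell (7,4): code 1100 → (7.509,5.000)–(7.492,4.000)
cell (7,5): code 1000 → (8.000,5.654)–(7.509,5.000)
cell (7,6): code 0010 → (7.000,6.645)–(7.525,7.000)
cell (7,7): code 0011 → (7.525,7.000)–(7.943,8.000)
cell (7,8): code 0001 → (7.943,8.000)–(7.000,8.922)
cell (8,3): code 0110 → (8.000,3.502)–(9.000,3.764)
cell (8,5): code 1001 → (9.000,5.025)–(8.000,5.654)
cell (9,3): code 0010 → (9.000,3.764)–(9.175,4.000)
cell (9,4): code 0011 → (9.175,4.000)–(9.017,5.000)
cell (9,5): code 0001 → (9.017,5.000)–(9.000,5.025)
total: 22 segments, chained into 3 closed loop(s), length Σ = 15.451505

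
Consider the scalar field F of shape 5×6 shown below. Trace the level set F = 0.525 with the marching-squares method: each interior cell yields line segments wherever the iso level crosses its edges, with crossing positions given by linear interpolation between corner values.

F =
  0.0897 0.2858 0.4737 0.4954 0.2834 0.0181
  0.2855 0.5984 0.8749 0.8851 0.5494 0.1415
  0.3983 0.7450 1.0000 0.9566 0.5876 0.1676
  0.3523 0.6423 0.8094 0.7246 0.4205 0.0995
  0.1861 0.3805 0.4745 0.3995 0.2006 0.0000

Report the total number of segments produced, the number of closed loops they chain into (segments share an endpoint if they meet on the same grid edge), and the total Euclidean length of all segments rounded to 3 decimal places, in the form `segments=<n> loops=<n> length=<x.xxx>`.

cell (0,0): code 0100 → (0.765,1.000)–(1.000,0.765)
cell (0,1): code 1100 → (0.128,2.000)–(0.765,1.000)
cell (0,2): code 1100 → (0.076,3.000)–(0.128,2.000)
cell (0,3): code 1100 → (0.908,4.000)–(0.076,3.000)
cell (0,4): code 1000 → (1.000,4.060)–(0.908,4.000)
cell (1,0): code 0110 → (1.000,0.765)–(2.000,0.365)
cell (1,4): code 1001 → (2.000,4.149)–(1.000,4.060)
cell (2,0): code 0110 → (2.000,0.365)–(3.000,0.596)
cell (2,3): code 1011 → (3.000,3.656)–(2.375,4.000)
cell (2,4): code 0001 → (2.375,4.000)–(2.000,4.149)
cell (3,0): code 0010 → (3.000,0.596)–(3.448,1.000)
cell (3,1): code 0011 → (3.448,1.000)–(3.849,2.000)
cell (3,2): code 0011 → (3.849,2.000)–(3.614,3.000)
cell (3,3): code 0001 → (3.614,3.000)–(3.000,3.656)
total: 14 segments, chained into 1 closed loop(s), length Σ = 11.760661

segments=14 loops=1 length=11.761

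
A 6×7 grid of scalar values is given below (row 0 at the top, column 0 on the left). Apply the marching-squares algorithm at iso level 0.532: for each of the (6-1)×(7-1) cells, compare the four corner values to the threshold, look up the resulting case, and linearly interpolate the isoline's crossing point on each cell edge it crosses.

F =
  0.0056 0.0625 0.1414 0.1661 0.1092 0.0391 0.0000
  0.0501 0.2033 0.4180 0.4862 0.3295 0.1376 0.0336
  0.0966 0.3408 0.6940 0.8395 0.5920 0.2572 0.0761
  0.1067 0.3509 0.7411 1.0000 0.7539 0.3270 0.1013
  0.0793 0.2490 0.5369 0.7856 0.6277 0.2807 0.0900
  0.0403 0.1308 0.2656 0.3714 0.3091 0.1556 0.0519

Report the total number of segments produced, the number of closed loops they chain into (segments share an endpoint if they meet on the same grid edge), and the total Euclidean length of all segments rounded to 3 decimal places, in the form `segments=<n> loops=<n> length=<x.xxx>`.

segments=12 loops=1 length=10.122

cell (1,1): code 0100 → (1.413,2.000)–(2.000,1.541)
cell (1,2): code 1100 → (1.130,3.000)–(1.413,2.000)
cell (1,3): code 1100 → (1.771,4.000)–(1.130,3.000)
cell (1,4): code 1000 → (2.000,4.179)–(1.771,4.000)
cell (2,1): code 0110 → (2.000,1.541)–(3.000,1.464)
cell (2,4): code 1001 → (3.000,4.520)–(2.000,4.179)
cell (3,1): code 0110 → (3.000,1.464)–(4.000,1.983)
cell (3,4): code 1001 → (4.000,4.276)–(3.000,4.520)
cell (4,1): code 0010 → (4.000,1.983)–(4.018,2.000)
cell (4,2): code 0011 → (4.018,2.000)–(4.612,3.000)
cell (4,3): code 0011 → (4.612,3.000)–(4.300,4.000)
cell (4,4): code 0001 → (4.300,4.000)–(4.000,4.276)
total: 12 segments, chained into 1 closed loop(s), length Σ = 10.121623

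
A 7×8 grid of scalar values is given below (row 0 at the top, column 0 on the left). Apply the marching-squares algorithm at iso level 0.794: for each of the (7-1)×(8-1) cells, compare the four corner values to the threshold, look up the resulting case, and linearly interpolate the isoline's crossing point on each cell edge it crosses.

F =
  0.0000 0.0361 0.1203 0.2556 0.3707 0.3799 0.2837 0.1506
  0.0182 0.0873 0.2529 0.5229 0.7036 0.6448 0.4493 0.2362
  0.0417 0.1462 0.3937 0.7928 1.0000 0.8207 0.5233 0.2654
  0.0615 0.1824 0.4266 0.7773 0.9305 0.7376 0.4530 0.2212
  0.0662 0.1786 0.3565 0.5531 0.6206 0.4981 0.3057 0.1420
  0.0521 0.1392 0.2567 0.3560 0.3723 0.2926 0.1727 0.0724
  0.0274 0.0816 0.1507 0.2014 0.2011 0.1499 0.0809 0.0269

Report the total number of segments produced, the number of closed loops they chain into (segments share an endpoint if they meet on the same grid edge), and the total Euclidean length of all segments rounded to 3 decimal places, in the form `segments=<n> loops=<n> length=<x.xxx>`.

segments=8 loops=1 length=6.433

cell (1,3): code 0100 → (1.305,4.000)–(2.000,3.006)
cell (1,4): code 1100 → (1.848,5.000)–(1.305,4.000)
cell (1,5): code 1000 → (2.000,5.090)–(1.848,5.000)
cell (2,3): code 0110 → (2.000,3.006)–(3.000,3.109)
cell (2,4): code 1011 → (3.000,4.708)–(2.321,5.000)
cell (2,5): code 0001 → (2.321,5.000)–(2.000,5.090)
cell (3,3): code 0010 → (3.000,3.109)–(3.440,4.000)
cell (3,4): code 0001 → (3.440,4.000)–(3.000,4.708)
total: 8 segments, chained into 1 closed loop(s), length Σ = 6.432765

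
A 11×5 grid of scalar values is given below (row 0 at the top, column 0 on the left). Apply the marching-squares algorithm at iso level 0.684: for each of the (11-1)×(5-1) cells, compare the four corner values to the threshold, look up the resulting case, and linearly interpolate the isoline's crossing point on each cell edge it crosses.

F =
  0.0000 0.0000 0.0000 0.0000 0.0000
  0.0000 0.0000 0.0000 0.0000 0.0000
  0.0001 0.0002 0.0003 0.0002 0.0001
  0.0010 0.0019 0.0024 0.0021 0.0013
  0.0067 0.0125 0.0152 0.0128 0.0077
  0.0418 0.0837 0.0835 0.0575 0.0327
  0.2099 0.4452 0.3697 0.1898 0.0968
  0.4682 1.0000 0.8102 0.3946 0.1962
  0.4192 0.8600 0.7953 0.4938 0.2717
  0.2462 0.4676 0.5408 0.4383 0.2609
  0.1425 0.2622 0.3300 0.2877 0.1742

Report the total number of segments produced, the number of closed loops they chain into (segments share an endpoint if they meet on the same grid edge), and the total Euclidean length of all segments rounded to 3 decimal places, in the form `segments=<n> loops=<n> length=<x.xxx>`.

cell (6,0): code 0100 → (6.430,1.000)–(7.000,0.406)
cell (6,1): code 1100 → (6.714,2.000)–(6.430,1.000)
cell (6,2): code 1000 → (7.000,2.304)–(6.714,2.000)
cell (7,0): code 0110 → (7.000,0.406)–(8.000,0.601)
cell (7,2): code 1001 → (8.000,2.369)–(7.000,2.304)
cell (8,0): code 0010 → (8.000,0.601)–(8.449,1.000)
cell (8,1): code 0011 → (8.449,1.000)–(8.437,2.000)
cell (8,2): code 0001 → (8.437,2.000)–(8.000,2.369)
total: 8 segments, chained into 1 closed loop(s), length Σ = 6.473698

segments=8 loops=1 length=6.474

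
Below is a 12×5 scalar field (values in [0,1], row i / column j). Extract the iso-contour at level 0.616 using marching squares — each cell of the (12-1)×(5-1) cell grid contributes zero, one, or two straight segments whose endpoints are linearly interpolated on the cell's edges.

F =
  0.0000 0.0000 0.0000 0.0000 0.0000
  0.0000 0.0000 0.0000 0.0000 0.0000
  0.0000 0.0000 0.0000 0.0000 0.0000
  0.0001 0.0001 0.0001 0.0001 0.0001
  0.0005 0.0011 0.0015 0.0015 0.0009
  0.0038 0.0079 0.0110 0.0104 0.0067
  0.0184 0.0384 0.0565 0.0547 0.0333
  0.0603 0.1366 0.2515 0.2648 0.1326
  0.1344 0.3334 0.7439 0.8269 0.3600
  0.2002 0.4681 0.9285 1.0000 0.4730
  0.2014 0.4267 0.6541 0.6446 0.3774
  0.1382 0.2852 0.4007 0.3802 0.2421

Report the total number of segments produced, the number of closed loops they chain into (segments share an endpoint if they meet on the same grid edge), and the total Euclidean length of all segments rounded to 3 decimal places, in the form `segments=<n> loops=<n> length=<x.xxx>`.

segments=10 loops=1 length=7.781

cell (7,1): code 0100 → (7.740,2.000)–(8.000,1.688)
cell (7,2): code 1100 → (7.625,3.000)–(7.740,2.000)
cell (7,3): code 1000 → (8.000,3.452)–(7.625,3.000)
cell (8,1): code 0110 → (8.000,1.688)–(9.000,1.321)
cell (8,3): code 1001 → (9.000,3.729)–(8.000,3.452)
cell (9,1): code 0110 → (9.000,1.321)–(10.000,1.832)
cell (9,3): code 1001 → (10.000,3.107)–(9.000,3.729)
cell (10,1): code 0010 → (10.000,1.832)–(10.150,2.000)
cell (10,2): code 0011 → (10.150,2.000)–(10.108,3.000)
cell (10,3): code 0001 → (10.108,3.000)–(10.000,3.107)
total: 10 segments, chained into 1 closed loop(s), length Σ = 7.781149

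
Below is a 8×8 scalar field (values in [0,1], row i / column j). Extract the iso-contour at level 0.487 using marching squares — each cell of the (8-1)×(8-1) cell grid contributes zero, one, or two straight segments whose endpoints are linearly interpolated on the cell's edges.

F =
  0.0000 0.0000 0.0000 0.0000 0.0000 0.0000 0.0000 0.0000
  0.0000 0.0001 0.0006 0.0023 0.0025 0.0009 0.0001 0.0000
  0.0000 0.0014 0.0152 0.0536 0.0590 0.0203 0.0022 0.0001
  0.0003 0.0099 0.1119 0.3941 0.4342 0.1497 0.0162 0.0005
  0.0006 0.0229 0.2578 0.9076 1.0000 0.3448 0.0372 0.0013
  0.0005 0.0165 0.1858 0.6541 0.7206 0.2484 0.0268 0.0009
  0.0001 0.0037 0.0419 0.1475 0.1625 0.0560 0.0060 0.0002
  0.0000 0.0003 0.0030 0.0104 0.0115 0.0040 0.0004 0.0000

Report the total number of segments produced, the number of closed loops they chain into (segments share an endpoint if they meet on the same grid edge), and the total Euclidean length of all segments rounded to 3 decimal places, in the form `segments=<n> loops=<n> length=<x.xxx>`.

segments=8 loops=1 length=7.466

cell (3,2): code 0100 → (3.181,3.000)–(4.000,2.353)
cell (3,3): code 1100 → (3.093,4.000)–(3.181,3.000)
cell (3,4): code 1000 → (4.000,4.783)–(3.093,4.000)
cell (4,2): code 0110 → (4.000,2.353)–(5.000,2.643)
cell (4,4): code 1001 → (5.000,4.495)–(4.000,4.783)
cell (5,2): code 0010 → (5.000,2.643)–(5.330,3.000)
cell (5,3): code 0011 → (5.330,3.000)–(5.419,4.000)
cell (5,4): code 0001 → (5.419,4.000)–(5.000,4.495)
total: 8 segments, chained into 1 closed loop(s), length Σ = 7.465671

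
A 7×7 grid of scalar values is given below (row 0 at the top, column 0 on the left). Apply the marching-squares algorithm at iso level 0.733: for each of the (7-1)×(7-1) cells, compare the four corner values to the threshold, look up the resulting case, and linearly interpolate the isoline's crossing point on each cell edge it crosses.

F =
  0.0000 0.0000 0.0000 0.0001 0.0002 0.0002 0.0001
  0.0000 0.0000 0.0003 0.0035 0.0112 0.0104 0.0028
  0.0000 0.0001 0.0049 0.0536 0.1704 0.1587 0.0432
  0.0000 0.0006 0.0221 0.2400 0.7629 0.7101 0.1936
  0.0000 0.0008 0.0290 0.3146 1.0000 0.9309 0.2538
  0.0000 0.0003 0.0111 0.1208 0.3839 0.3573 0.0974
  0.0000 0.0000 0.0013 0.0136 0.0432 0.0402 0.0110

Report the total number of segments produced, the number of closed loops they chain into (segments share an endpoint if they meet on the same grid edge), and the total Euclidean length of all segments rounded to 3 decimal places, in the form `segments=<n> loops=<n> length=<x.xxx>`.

cell (2,3): code 0100 → (2.950,4.000)–(3.000,3.943)
cell (2,4): code 1000 → (3.000,4.566)–(2.950,4.000)
cell (3,3): code 0110 → (3.000,3.943)–(4.000,3.610)
cell (3,4): code 1101 → (3.104,5.000)–(3.000,4.566)
cell (3,5): code 1000 → (4.000,5.292)–(3.104,5.000)
cell (4,3): code 0010 → (4.000,3.610)–(4.433,4.000)
cell (4,4): code 0011 → (4.433,4.000)–(4.345,5.000)
cell (4,5): code 0001 → (4.345,5.000)–(4.000,5.292)
total: 8 segments, chained into 1 closed loop(s), length Σ = 5.126052

segments=8 loops=1 length=5.126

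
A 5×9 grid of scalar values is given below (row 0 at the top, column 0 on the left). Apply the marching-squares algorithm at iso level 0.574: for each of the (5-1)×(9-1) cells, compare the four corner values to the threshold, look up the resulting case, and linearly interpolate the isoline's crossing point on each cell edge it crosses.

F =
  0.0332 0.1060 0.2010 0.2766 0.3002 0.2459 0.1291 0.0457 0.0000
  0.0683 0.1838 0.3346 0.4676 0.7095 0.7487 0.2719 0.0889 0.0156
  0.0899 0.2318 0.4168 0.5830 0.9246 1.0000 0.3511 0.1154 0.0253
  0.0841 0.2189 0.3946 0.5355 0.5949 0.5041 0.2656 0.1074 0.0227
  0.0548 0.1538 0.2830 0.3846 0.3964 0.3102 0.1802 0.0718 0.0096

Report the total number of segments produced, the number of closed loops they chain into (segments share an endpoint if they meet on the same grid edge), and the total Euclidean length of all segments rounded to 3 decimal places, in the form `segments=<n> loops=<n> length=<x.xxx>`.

segments=12 loops=1 length=8.033

cell (0,3): code 0100 → (0.669,4.000)–(1.000,3.440)
cell (0,4): code 1100 → (0.653,5.000)–(0.669,4.000)
cell (0,5): code 1000 → (1.000,5.366)–(0.653,5.000)
cell (1,2): code 0100 → (1.922,3.000)–(2.000,2.946)
cell (1,3): code 1110 → (1.000,3.440)–(1.922,3.000)
cell (1,5): code 1001 → (2.000,5.656)–(1.000,5.366)
cell (2,2): code 0010 → (2.000,2.946)–(2.189,3.000)
cell (2,3): code 0111 → (2.189,3.000)–(3.000,3.648)
cell (2,4): code 1011 → (3.000,4.230)–(2.859,5.000)
cell (2,5): code 0001 → (2.859,5.000)–(2.000,5.656)
cell (3,3): code 0010 → (3.000,3.648)–(3.105,4.000)
cell (3,4): code 0001 → (3.105,4.000)–(3.000,4.230)
total: 12 segments, chained into 1 closed loop(s), length Σ = 8.032526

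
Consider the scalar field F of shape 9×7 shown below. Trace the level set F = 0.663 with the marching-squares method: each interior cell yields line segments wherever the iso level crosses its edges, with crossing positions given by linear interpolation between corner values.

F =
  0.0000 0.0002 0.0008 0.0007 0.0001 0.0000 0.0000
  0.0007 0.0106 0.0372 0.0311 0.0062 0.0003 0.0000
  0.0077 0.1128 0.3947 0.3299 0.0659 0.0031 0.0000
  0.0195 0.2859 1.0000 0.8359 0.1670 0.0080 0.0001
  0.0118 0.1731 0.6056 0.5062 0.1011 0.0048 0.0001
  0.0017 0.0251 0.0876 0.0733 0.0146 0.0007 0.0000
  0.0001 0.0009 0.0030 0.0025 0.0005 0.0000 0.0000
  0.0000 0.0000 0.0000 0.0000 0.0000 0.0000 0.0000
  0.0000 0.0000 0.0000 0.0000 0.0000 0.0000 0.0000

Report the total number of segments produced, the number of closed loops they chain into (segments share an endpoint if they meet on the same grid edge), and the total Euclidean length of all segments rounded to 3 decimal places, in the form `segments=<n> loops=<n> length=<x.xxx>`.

cell (2,1): code 0100 → (2.443,2.000)–(3.000,1.528)
cell (2,2): code 1100 → (2.658,3.000)–(2.443,2.000)
cell (2,3): code 1000 → (3.000,3.258)–(2.658,3.000)
cell (3,1): code 0010 → (3.000,1.528)–(3.854,2.000)
cell (3,2): code 0011 → (3.854,2.000)–(3.524,3.000)
cell (3,3): code 0001 → (3.524,3.000)–(3.000,3.258)
total: 6 segments, chained into 1 closed loop(s), length Σ = 4.795005

segments=6 loops=1 length=4.795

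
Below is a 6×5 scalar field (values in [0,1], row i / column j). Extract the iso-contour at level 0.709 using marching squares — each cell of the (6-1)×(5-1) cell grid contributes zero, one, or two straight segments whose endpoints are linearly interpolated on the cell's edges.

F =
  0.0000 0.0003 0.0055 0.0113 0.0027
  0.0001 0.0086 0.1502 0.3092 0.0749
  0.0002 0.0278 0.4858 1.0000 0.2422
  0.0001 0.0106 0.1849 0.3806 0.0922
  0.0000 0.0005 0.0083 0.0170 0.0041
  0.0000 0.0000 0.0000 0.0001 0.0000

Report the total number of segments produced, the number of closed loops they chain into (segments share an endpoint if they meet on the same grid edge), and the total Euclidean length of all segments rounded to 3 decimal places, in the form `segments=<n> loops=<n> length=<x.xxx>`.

segments=4 loops=1 length=2.618

cell (1,2): code 0100 → (1.579,3.000)–(2.000,2.434)
cell (1,3): code 1000 → (2.000,3.384)–(1.579,3.000)
cell (2,2): code 0010 → (2.000,2.434)–(2.470,3.000)
cell (2,3): code 0001 → (2.470,3.000)–(2.000,3.384)
total: 4 segments, chained into 1 closed loop(s), length Σ = 2.617812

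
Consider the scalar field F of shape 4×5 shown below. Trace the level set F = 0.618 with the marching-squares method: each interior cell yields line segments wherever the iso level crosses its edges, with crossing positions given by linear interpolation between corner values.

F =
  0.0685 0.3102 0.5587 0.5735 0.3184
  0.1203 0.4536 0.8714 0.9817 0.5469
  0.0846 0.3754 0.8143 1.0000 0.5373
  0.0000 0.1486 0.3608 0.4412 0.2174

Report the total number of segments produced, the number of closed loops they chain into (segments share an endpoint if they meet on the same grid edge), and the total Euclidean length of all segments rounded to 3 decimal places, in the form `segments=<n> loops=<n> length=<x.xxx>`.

cell (0,1): code 0100 → (0.190,2.000)–(1.000,1.393)
cell (0,2): code 1100 → (0.109,3.000)–(0.190,2.000)
cell (0,3): code 1000 → (1.000,3.836)–(0.109,3.000)
cell (1,1): code 0110 → (1.000,1.393)–(2.000,1.553)
cell (1,3): code 1001 → (2.000,3.826)–(1.000,3.836)
cell (2,1): code 0010 → (2.000,1.553)–(2.433,2.000)
cell (2,2): code 0011 → (2.433,2.000)–(2.684,3.000)
cell (2,3): code 0001 → (2.684,3.000)–(2.000,3.826)
total: 8 segments, chained into 1 closed loop(s), length Σ = 7.975459

segments=8 loops=1 length=7.975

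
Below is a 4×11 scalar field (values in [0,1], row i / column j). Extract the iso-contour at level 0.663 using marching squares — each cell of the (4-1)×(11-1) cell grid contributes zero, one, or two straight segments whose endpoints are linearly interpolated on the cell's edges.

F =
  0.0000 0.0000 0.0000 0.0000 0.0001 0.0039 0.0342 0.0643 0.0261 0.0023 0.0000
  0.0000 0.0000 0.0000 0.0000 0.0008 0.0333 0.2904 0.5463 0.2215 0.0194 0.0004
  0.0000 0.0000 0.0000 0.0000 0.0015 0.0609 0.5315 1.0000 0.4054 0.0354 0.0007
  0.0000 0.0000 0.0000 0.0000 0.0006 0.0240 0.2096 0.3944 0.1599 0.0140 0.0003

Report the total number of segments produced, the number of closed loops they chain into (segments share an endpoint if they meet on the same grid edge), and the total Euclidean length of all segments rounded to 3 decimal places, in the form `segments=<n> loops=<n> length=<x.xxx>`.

segments=4 loops=1 length=3.672

cell (1,6): code 0100 → (1.257,7.000)–(2.000,6.281)
cell (1,7): code 1000 → (2.000,7.567)–(1.257,7.000)
cell (2,6): code 0010 → (2.000,6.281)–(2.556,7.000)
cell (2,7): code 0001 → (2.556,7.000)–(2.000,7.567)
total: 4 segments, chained into 1 closed loop(s), length Σ = 3.672034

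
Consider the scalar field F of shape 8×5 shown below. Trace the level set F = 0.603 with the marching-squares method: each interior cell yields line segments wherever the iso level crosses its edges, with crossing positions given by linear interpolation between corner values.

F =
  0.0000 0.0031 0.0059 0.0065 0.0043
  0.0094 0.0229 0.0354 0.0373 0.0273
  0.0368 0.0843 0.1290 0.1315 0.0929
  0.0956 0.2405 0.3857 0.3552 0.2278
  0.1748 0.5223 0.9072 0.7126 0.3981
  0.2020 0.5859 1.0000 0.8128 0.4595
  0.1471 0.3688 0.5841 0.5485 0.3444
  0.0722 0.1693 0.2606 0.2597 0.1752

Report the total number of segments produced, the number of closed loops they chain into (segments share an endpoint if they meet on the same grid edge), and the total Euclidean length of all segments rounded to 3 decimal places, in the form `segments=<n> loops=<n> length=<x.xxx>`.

cell (3,1): code 0100 → (3.417,2.000)–(4.000,1.210)
cell (3,2): code 1100 → (3.693,3.000)–(3.417,2.000)
cell (3,3): code 1000 → (4.000,3.348)–(3.693,3.000)
cell (4,1): code 0110 → (4.000,1.210)–(5.000,1.041)
cell (4,3): code 1001 → (5.000,3.594)–(4.000,3.348)
cell (5,1): code 0010 → (5.000,1.041)–(5.955,2.000)
cell (5,2): code 0011 → (5.955,2.000)–(5.794,3.000)
cell (5,3): code 0001 → (5.794,3.000)–(5.000,3.594)
total: 8 segments, chained into 1 closed loop(s), length Σ = 7.884845

segments=8 loops=1 length=7.885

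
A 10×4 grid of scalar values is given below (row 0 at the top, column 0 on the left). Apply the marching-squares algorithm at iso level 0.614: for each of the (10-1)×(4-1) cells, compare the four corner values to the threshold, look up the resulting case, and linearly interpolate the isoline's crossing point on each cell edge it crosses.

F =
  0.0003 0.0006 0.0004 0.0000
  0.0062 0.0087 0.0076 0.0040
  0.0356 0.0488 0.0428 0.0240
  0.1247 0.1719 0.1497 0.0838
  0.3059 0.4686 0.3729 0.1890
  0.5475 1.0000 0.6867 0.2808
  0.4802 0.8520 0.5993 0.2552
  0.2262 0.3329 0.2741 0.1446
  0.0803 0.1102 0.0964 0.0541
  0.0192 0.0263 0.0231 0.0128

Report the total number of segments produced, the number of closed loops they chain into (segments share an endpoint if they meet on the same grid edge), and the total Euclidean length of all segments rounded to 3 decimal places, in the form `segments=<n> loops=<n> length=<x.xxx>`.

cell (4,0): code 0100 → (4.274,1.000)–(5.000,0.147)
cell (4,1): code 1100 → (4.768,2.000)–(4.274,1.000)
cell (4,2): code 1000 → (5.000,2.179)–(4.768,2.000)
cell (5,0): code 0110 → (5.000,0.147)–(6.000,0.360)
cell (5,1): code 1011 → (6.000,1.942)–(5.832,2.000)
cell (5,2): code 0001 → (5.832,2.000)–(5.000,2.179)
cell (6,0): code 0010 → (6.000,0.360)–(6.458,1.000)
cell (6,1): code 0001 → (6.458,1.000)–(6.000,1.942)
total: 8 segments, chained into 1 closed loop(s), length Σ = 6.415055

segments=8 loops=1 length=6.415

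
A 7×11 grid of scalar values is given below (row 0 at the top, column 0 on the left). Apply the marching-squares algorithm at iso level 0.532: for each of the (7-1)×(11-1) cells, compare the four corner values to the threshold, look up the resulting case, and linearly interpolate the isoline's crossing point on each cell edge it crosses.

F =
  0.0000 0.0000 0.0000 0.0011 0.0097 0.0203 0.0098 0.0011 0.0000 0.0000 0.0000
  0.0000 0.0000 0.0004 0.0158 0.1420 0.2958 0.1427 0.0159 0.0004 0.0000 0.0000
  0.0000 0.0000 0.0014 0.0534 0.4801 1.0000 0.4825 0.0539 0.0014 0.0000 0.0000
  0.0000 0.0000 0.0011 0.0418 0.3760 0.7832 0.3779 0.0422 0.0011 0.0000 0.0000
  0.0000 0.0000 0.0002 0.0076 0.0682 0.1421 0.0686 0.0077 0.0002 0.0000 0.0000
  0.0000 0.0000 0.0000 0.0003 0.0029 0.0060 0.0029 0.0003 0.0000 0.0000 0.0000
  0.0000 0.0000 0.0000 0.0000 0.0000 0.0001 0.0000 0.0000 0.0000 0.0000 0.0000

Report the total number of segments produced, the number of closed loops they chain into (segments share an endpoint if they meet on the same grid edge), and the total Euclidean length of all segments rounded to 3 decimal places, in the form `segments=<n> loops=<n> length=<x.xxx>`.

segments=6 loops=1 length=5.784

cell (1,4): code 0100 → (1.335,5.000)–(2.000,4.100)
cell (1,5): code 1000 → (2.000,5.904)–(1.335,5.000)
cell (2,4): code 0110 → (2.000,4.100)–(3.000,4.383)
cell (2,5): code 1001 → (3.000,5.620)–(2.000,5.904)
cell (3,4): code 0010 → (3.000,4.383)–(3.392,5.000)
cell (3,5): code 0001 → (3.392,5.000)–(3.000,5.620)
total: 6 segments, chained into 1 closed loop(s), length Σ = 5.784321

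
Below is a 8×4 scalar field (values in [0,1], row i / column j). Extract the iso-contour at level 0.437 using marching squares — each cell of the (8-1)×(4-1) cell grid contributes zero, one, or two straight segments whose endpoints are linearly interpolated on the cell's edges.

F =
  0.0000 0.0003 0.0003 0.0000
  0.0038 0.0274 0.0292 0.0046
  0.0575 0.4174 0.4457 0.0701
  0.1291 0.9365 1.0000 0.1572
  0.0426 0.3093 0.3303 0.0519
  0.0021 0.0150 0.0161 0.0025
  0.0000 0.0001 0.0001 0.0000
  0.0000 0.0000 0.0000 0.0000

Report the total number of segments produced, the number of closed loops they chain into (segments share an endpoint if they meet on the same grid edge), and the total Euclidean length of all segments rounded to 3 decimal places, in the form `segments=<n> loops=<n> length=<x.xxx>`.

segments=8 loops=1 length=6.450

cell (1,1): code 0100 → (1.979,2.000)–(2.000,1.693)
cell (1,2): code 1000 → (2.000,2.023)–(1.979,2.000)
cell (2,0): code 0100 → (2.038,1.000)–(3.000,0.381)
cell (2,1): code 1110 → (2.000,1.693)–(2.038,1.000)
cell (2,2): code 1001 → (3.000,2.668)–(2.000,2.023)
cell (3,0): code 0010 → (3.000,0.381)–(3.796,1.000)
cell (3,1): code 0011 → (3.796,1.000)–(3.841,2.000)
cell (3,2): code 0001 → (3.841,2.000)–(3.000,2.668)
total: 8 segments, chained into 1 closed loop(s), length Σ = 6.449972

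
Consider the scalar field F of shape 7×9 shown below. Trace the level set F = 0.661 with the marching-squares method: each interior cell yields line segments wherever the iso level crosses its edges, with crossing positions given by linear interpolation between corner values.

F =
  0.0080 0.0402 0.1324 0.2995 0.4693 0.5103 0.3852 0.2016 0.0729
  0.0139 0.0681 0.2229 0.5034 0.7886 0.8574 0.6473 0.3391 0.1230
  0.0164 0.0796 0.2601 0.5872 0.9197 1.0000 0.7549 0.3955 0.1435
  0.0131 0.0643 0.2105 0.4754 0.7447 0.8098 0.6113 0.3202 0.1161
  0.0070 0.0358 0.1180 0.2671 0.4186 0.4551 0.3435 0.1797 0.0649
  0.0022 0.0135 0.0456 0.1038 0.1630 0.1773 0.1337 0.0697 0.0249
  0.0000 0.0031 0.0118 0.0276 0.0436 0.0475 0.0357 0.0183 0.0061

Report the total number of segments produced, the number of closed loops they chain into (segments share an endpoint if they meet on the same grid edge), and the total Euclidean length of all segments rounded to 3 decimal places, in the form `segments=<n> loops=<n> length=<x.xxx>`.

cell (0,3): code 0100 → (0.600,4.000)–(1.000,3.553)
cell (0,4): code 1100 → (0.434,5.000)–(0.600,4.000)
cell (0,5): code 1000 → (1.000,5.935)–(0.434,5.000)
cell (1,3): code 0110 → (1.000,3.553)–(2.000,3.222)
cell (1,5): code 1101 → (1.127,6.000)–(1.000,5.935)
cell (1,6): code 1000 → (2.000,6.261)–(1.127,6.000)
cell (2,3): code 0110 → (2.000,3.222)–(3.000,3.689)
cell (2,5): code 1011 → (3.000,5.750)–(2.654,6.000)
cell (2,6): code 0001 → (2.654,6.000)–(2.000,6.261)
cell (3,3): code 0010 → (3.000,3.689)–(3.257,4.000)
cell (3,4): code 0011 → (3.257,4.000)–(3.420,5.000)
cell (3,5): code 0001 → (3.420,5.000)–(3.000,5.750)
total: 12 segments, chained into 1 closed loop(s), length Σ = 9.323945

segments=12 loops=1 length=9.324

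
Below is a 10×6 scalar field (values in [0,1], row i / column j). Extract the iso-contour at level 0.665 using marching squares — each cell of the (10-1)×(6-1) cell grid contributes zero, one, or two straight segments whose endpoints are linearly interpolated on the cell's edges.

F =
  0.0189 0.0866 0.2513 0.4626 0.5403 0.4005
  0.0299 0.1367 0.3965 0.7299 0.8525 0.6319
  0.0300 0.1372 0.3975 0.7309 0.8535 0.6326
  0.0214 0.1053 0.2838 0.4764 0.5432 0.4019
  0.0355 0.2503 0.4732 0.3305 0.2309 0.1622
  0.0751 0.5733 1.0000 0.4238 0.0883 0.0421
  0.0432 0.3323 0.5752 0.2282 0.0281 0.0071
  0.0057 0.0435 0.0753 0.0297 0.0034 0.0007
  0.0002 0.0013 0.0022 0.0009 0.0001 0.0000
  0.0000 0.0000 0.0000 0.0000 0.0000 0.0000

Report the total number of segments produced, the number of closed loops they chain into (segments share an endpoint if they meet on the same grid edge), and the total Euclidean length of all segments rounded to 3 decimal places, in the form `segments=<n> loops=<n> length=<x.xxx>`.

cell (0,2): code 0100 → (0.757,3.000)–(1.000,2.805)
cell (0,3): code 1100 → (0.399,4.000)–(0.757,3.000)
cell (0,4): code 1000 → (1.000,4.850)–(0.399,4.000)
cell (1,2): code 0110 → (1.000,2.805)–(2.000,2.802)
cell (1,4): code 1001 → (2.000,4.853)–(1.000,4.850)
cell (2,2): code 0010 → (2.000,2.802)–(2.259,3.000)
cell (2,3): code 0011 → (2.259,3.000)–(2.607,4.000)
cell (2,4): code 0001 → (2.607,4.000)–(2.000,4.853)
cell (4,1): code 0100 → (4.364,2.000)–(5.000,1.215)
cell (4,2): code 1000 → (5.000,2.581)–(4.364,2.000)
cell (5,1): code 0010 → (5.000,1.215)–(5.789,2.000)
cell (5,2): code 0001 → (5.789,2.000)–(5.000,2.581)
total: 12 segments, chained into 2 closed loop(s), length Σ = 10.810733

segments=12 loops=2 length=10.811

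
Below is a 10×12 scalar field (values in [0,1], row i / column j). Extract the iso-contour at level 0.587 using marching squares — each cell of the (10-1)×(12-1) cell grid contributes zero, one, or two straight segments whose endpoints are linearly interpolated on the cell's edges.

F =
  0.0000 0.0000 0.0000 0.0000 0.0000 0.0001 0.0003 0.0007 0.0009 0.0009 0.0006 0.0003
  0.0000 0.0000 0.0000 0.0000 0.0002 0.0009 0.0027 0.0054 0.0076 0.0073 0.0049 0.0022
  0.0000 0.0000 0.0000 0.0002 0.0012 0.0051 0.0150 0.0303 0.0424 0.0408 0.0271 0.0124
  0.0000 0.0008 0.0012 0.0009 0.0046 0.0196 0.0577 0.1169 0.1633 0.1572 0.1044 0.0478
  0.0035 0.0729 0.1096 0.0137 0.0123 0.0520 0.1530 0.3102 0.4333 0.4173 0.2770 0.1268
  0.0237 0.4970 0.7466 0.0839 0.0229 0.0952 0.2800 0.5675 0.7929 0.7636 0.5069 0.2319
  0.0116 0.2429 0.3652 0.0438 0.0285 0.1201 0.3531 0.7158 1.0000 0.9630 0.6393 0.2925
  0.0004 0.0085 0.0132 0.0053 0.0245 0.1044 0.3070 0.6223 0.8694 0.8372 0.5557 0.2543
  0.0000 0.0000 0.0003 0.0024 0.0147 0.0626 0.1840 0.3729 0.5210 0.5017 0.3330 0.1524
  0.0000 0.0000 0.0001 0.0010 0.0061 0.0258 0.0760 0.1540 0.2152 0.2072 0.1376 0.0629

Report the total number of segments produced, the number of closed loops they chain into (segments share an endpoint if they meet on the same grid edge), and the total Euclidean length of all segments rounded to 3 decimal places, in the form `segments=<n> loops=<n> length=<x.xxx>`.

cell (4,1): code 0100 → (4.749,2.000)–(5.000,1.361)
cell (4,2): code 1000 → (5.000,2.241)–(4.749,2.000)
cell (4,7): code 0100 → (4.427,8.000)–(5.000,7.087)
cell (4,8): code 1100 → (4.490,9.000)–(4.427,8.000)
cell (4,9): code 1000 → (5.000,9.688)–(4.490,9.000)
cell (5,1): code 0010 → (5.000,1.361)–(5.418,2.000)
cell (5,2): code 0001 → (5.418,2.000)–(5.000,2.241)
cell (5,6): code 0100 → (5.131,7.000)–(6.000,6.645)
cell (5,7): code 1110 → (5.000,7.087)–(5.131,7.000)
cell (5,9): code 1101 → (5.605,10.000)–(5.000,9.688)
cell (5,10): code 1000 → (6.000,10.151)–(5.605,10.000)
cell (6,6): code 0110 → (6.000,6.645)–(7.000,6.888)
cell (6,9): code 1011 → (7.000,9.889)–(6.626,10.000)
cell (6,10): code 0001 → (6.626,10.000)–(6.000,10.151)
cell (7,6): code 0010 → (7.000,6.888)–(7.142,7.000)
cell (7,7): code 0011 → (7.142,7.000)–(7.811,8.000)
cell (7,8): code 0011 → (7.811,8.000)–(7.746,9.000)
cell (7,9): code 0001 → (7.746,9.000)–(7.000,9.889)
total: 18 segments, chained into 2 closed loop(s), length Σ = 13.026114

segments=18 loops=2 length=13.026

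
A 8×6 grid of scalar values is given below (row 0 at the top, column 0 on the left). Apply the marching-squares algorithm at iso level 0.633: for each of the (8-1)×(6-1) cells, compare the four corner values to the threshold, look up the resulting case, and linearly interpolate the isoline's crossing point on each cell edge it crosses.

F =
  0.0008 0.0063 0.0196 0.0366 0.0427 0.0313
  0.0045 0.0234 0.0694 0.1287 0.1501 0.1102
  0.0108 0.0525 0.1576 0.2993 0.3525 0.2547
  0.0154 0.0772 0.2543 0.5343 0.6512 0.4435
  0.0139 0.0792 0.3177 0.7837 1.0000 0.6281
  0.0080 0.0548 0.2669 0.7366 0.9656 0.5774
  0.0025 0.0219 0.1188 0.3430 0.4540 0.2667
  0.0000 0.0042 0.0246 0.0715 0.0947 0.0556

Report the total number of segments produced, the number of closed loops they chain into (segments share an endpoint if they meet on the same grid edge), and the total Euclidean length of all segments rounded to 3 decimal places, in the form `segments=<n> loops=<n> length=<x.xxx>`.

cell (2,3): code 0100 → (2.939,4.000)–(3.000,3.844)
cell (2,4): code 1000 → (3.000,4.088)–(2.939,4.000)
cell (3,2): code 0100 → (3.396,3.000)–(4.000,2.677)
cell (3,3): code 1110 → (3.000,3.844)–(3.396,3.000)
cell (3,4): code 1001 → (4.000,4.987)–(3.000,4.088)
cell (4,2): code 0110 → (4.000,2.677)–(5.000,2.779)
cell (4,4): code 1001 → (5.000,4.857)–(4.000,4.987)
cell (5,2): code 0010 → (5.000,2.779)–(5.263,3.000)
cell (5,3): code 0011 → (5.263,3.000)–(5.650,4.000)
cell (5,4): code 0001 → (5.650,4.000)–(5.000,4.857)
total: 10 segments, chained into 1 closed loop(s), length Σ = 7.741395

segments=10 loops=1 length=7.741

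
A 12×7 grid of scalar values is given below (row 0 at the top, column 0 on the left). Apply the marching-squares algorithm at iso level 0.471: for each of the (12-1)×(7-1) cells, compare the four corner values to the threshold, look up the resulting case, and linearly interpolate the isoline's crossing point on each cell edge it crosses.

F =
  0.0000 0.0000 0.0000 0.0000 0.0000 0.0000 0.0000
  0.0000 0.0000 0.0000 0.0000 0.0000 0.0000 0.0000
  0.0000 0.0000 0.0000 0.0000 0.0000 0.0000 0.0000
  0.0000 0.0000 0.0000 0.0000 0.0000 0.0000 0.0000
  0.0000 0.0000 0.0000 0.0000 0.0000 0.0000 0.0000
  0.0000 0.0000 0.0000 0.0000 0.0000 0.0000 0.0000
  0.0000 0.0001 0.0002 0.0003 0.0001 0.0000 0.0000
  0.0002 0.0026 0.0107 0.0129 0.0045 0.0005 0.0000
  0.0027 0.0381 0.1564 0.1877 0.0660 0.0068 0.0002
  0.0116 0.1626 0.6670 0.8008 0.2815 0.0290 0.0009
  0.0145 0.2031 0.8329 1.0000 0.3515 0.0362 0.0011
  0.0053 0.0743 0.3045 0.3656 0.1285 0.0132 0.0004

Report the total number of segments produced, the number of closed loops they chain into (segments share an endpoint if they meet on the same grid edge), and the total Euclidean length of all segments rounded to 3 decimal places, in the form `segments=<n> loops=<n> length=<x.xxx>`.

segments=8 loops=1 length=7.495

cell (8,1): code 0100 → (8.616,2.000)–(9.000,1.611)
cell (8,2): code 1100 → (8.462,3.000)–(8.616,2.000)
cell (8,3): code 1000 → (9.000,3.635)–(8.462,3.000)
cell (9,1): code 0110 → (9.000,1.611)–(10.000,1.425)
cell (9,3): code 1001 → (10.000,3.816)–(9.000,3.635)
cell (10,1): code 0010 → (10.000,1.425)–(10.685,2.000)
cell (10,2): code 0011 → (10.685,2.000)–(10.834,3.000)
cell (10,3): code 0001 → (10.834,3.000)–(10.000,3.816)
total: 8 segments, chained into 1 closed loop(s), length Σ = 7.495198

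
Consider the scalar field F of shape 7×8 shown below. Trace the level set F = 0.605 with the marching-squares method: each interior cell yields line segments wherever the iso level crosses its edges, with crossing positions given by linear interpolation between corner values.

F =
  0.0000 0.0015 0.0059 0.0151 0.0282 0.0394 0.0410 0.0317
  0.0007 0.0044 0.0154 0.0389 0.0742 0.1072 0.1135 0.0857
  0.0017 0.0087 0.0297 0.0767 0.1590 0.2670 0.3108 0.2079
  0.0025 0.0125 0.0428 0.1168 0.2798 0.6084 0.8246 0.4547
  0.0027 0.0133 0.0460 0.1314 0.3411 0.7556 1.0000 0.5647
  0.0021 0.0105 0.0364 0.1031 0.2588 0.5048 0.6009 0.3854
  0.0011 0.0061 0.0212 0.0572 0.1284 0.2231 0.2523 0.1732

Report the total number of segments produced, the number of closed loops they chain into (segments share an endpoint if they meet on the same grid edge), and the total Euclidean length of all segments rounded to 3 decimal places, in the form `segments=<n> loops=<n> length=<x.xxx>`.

segments=8 loops=1 length=7.056

cell (2,4): code 0100 → (2.990,5.000)–(3.000,4.990)
cell (2,5): code 1100 → (2.573,6.000)–(2.990,5.000)
cell (2,6): code 1000 → (3.000,6.594)–(2.573,6.000)
cell (3,4): code 0110 → (3.000,4.990)–(4.000,4.637)
cell (3,6): code 1001 → (4.000,6.907)–(3.000,6.594)
cell (4,4): code 0010 → (4.000,4.637)–(4.600,5.000)
cell (4,5): code 0011 → (4.600,5.000)–(4.990,6.000)
cell (4,6): code 0001 → (4.990,6.000)–(4.000,6.907)
total: 8 segments, chained into 1 closed loop(s), length Σ = 7.055724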